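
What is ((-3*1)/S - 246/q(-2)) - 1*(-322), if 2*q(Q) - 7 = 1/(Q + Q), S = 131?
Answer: 293675/1179 ≈ 249.09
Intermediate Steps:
q(Q) = 7/2 + 1/(4*Q) (q(Q) = 7/2 + 1/(2*(Q + Q)) = 7/2 + 1/(2*((2*Q))) = 7/2 + (1/(2*Q))/2 = 7/2 + 1/(4*Q))
((-3*1)/S - 246/q(-2)) - 1*(-322) = (-3*1/131 - 246*(-8/(1 + 14*(-2)))) - 1*(-322) = (-3*1/131 - 246*(-8/(1 - 28))) + 322 = (-3/131 - 246/((¼)*(-½)*(-27))) + 322 = (-3/131 - 246/27/8) + 322 = (-3/131 - 246*8/27) + 322 = (-3/131 - 656/9) + 322 = -85963/1179 + 322 = 293675/1179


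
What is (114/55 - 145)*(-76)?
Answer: 597436/55 ≈ 10862.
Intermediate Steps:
(114/55 - 145)*(-76) = -7861/55*(-76) = 597436/55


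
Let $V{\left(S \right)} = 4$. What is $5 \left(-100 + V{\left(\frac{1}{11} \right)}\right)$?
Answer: $-480$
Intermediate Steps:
$5 \left(-100 + V{\left(\frac{1}{11} \right)}\right) = 5 \left(-100 + 4\right) = 5 \left(-96\right) = -480$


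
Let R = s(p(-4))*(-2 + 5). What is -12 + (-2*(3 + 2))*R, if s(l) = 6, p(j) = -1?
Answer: -192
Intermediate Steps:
R = 18 (R = 6*(-2 + 5) = 6*3 = 18)
-12 + (-2*(3 + 2))*R = -12 - 2*(3 + 2)*18 = -12 - 2*5*18 = -12 - 10*18 = -12 - 180 = -192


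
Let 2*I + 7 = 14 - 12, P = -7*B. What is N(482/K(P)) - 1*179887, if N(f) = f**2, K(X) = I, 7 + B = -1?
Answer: -3567879/25 ≈ -1.4272e+5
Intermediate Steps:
B = -8 (B = -7 - 1 = -8)
P = 56 (P = -7*(-8) = 56)
I = -5/2 (I = -7/2 + (14 - 12)/2 = -7/2 + (1/2)*2 = -7/2 + 1 = -5/2 ≈ -2.5000)
K(X) = -5/2
N(482/K(P)) - 1*179887 = (482/(-5/2))**2 - 1*179887 = (482*(-2/5))**2 - 179887 = (-964/5)**2 - 179887 = 929296/25 - 179887 = -3567879/25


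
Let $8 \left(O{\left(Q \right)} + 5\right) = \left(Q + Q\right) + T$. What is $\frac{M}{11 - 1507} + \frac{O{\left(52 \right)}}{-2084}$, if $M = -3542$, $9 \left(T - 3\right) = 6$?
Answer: $\frac{2009693}{850272} \approx 2.3636$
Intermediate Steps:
$T = \frac{11}{3}$ ($T = 3 + \frac{1}{9} \cdot 6 = 3 + \frac{2}{3} = \frac{11}{3} \approx 3.6667$)
$O{\left(Q \right)} = - \frac{109}{24} + \frac{Q}{4}$ ($O{\left(Q \right)} = -5 + \frac{\left(Q + Q\right) + \frac{11}{3}}{8} = -5 + \frac{2 Q + \frac{11}{3}}{8} = -5 + \frac{\frac{11}{3} + 2 Q}{8} = -5 + \left(\frac{11}{24} + \frac{Q}{4}\right) = - \frac{109}{24} + \frac{Q}{4}$)
$\frac{M}{11 - 1507} + \frac{O{\left(52 \right)}}{-2084} = - \frac{3542}{11 - 1507} + \frac{- \frac{109}{24} + \frac{1}{4} \cdot 52}{-2084} = - \frac{3542}{11 - 1507} + \left(- \frac{109}{24} + 13\right) \left(- \frac{1}{2084}\right) = - \frac{3542}{-1496} + \frac{203}{24} \left(- \frac{1}{2084}\right) = \left(-3542\right) \left(- \frac{1}{1496}\right) - \frac{203}{50016} = \frac{161}{68} - \frac{203}{50016} = \frac{2009693}{850272}$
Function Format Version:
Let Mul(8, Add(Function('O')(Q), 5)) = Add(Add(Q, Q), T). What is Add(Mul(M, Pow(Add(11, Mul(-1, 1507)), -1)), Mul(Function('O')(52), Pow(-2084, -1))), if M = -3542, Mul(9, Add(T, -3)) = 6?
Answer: Rational(2009693, 850272) ≈ 2.3636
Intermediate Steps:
T = Rational(11, 3) (T = Add(3, Mul(Rational(1, 9), 6)) = Add(3, Rational(2, 3)) = Rational(11, 3) ≈ 3.6667)
Function('O')(Q) = Add(Rational(-109, 24), Mul(Rational(1, 4), Q)) (Function('O')(Q) = Add(-5, Mul(Rational(1, 8), Add(Add(Q, Q), Rational(11, 3)))) = Add(-5, Mul(Rational(1, 8), Add(Mul(2, Q), Rational(11, 3)))) = Add(-5, Mul(Rational(1, 8), Add(Rational(11, 3), Mul(2, Q)))) = Add(-5, Add(Rational(11, 24), Mul(Rational(1, 4), Q))) = Add(Rational(-109, 24), Mul(Rational(1, 4), Q)))
Add(Mul(M, Pow(Add(11, Mul(-1, 1507)), -1)), Mul(Function('O')(52), Pow(-2084, -1))) = Add(Mul(-3542, Pow(Add(11, Mul(-1, 1507)), -1)), Mul(Add(Rational(-109, 24), Mul(Rational(1, 4), 52)), Pow(-2084, -1))) = Add(Mul(-3542, Pow(Add(11, -1507), -1)), Mul(Add(Rational(-109, 24), 13), Rational(-1, 2084))) = Add(Mul(-3542, Pow(-1496, -1)), Mul(Rational(203, 24), Rational(-1, 2084))) = Add(Mul(-3542, Rational(-1, 1496)), Rational(-203, 50016)) = Add(Rational(161, 68), Rational(-203, 50016)) = Rational(2009693, 850272)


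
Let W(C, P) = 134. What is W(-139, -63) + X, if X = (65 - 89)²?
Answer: 710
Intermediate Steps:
X = 576 (X = (-24)² = 576)
W(-139, -63) + X = 134 + 576 = 710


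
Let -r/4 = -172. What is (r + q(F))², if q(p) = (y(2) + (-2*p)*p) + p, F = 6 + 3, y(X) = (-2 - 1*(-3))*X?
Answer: 288369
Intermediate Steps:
y(X) = X (y(X) = (-2 + 3)*X = 1*X = X)
F = 9
r = 688 (r = -4*(-172) = 688)
q(p) = 2 + p - 2*p² (q(p) = (2 + (-2*p)*p) + p = (2 - 2*p²) + p = 2 + p - 2*p²)
(r + q(F))² = (688 + (2 + 9 - 2*9²))² = (688 + (2 + 9 - 2*81))² = (688 + (2 + 9 - 162))² = (688 - 151)² = 537² = 288369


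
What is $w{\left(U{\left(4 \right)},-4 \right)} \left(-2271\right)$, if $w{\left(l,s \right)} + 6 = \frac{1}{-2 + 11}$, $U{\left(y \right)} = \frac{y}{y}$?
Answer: $\frac{40121}{3} \approx 13374.0$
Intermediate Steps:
$U{\left(y \right)} = 1$
$w{\left(l,s \right)} = - \frac{53}{9}$ ($w{\left(l,s \right)} = -6 + \frac{1}{-2 + 11} = -6 + \frac{1}{9} = - \frac{53}{9}$)
$w{\left(U{\left(4 \right)},-4 \right)} \left(-2271\right) = \left(- \frac{53}{9}\right) \left(-2271\right) = \frac{40121}{3}$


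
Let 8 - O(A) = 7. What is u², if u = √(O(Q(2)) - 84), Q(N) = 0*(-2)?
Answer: -83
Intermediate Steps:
Q(N) = 0
O(A) = 1 (O(A) = 8 - 1*7 = 8 - 7 = 1)
u = I*√83 (u = √(1 - 84) = √(-83) = I*√83 ≈ 9.1104*I)
u² = (I*√83)² = -83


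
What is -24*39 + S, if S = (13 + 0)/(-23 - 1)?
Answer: -22477/24 ≈ -936.54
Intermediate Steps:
S = -13/24 (S = 13/(-24) = 13*(-1/24) = -13/24 ≈ -0.54167)
-24*39 + S = -24*39 - 13/24 = -936 - 13/24 = -22477/24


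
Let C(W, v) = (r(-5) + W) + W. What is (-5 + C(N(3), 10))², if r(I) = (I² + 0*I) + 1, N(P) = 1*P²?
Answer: 1521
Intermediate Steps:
N(P) = P²
r(I) = 1 + I² (r(I) = (I² + 0) + 1 = I² + 1 = 1 + I²)
C(W, v) = 26 + 2*W (C(W, v) = ((1 + (-5)²) + W) + W = ((1 + 25) + W) + W = (26 + W) + W = 26 + 2*W)
(-5 + C(N(3), 10))² = (-5 + (26 + 2*3²))² = (-5 + (26 + 2*9))² = (-5 + (26 + 18))² = (-5 + 44)² = 39² = 1521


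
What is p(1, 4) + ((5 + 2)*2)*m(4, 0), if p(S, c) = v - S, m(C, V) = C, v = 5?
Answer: 60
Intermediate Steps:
p(S, c) = 5 - S
p(1, 4) + ((5 + 2)*2)*m(4, 0) = (5 - 1*1) + ((5 + 2)*2)*4 = (5 - 1) + (7*2)*4 = 4 + 14*4 = 4 + 56 = 60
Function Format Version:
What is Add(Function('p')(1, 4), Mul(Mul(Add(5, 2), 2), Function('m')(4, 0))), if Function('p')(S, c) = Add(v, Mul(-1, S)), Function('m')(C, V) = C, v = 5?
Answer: 60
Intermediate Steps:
Function('p')(S, c) = Add(5, Mul(-1, S))
Add(Function('p')(1, 4), Mul(Mul(Add(5, 2), 2), Function('m')(4, 0))) = Add(Add(5, Mul(-1, 1)), Mul(Mul(Add(5, 2), 2), 4)) = Add(Add(5, -1), Mul(Mul(7, 2), 4)) = Add(4, Mul(14, 4)) = Add(4, 56) = 60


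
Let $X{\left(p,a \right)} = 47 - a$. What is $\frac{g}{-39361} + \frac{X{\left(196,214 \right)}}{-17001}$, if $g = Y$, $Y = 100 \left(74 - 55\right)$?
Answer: $- \frac{25728613}{669176361} \approx -0.038448$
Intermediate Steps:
$Y = 1900$ ($Y = 100 \cdot 19 = 1900$)
$g = 1900$
$\frac{g}{-39361} + \frac{X{\left(196,214 \right)}}{-17001} = \frac{1900}{-39361} + \frac{47 - 214}{-17001} = 1900 \left(- \frac{1}{39361}\right) + \left(47 - 214\right) \left(- \frac{1}{17001}\right) = - \frac{1900}{39361} - - \frac{167}{17001} = - \frac{1900}{39361} + \frac{167}{17001} = - \frac{25728613}{669176361}$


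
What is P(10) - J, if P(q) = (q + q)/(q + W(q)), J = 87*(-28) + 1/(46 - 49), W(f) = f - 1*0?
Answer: 7312/3 ≈ 2437.3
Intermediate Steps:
W(f) = f (W(f) = f + 0 = f)
J = -7309/3 (J = -2436 + 1/(-3) = -2436 - ⅓ = -7309/3 ≈ -2436.3)
P(q) = 1 (P(q) = (q + q)/(q + q) = (2*q)/((2*q)) = (2*q)*(1/(2*q)) = 1)
P(10) - J = 1 - 1*(-7309/3) = 1 + 7309/3 = 7312/3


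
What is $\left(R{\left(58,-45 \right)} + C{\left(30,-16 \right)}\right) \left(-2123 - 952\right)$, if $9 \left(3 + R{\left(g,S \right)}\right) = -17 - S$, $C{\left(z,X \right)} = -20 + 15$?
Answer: $\frac{45100}{3} \approx 15033.0$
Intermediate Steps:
$C{\left(z,X \right)} = -5$
$R{\left(g,S \right)} = - \frac{44}{9} - \frac{S}{9}$ ($R{\left(g,S \right)} = -3 + \frac{-17 - S}{9} = -3 - \left(\frac{17}{9} + \frac{S}{9}\right) = - \frac{44}{9} - \frac{S}{9}$)
$\left(R{\left(58,-45 \right)} + C{\left(30,-16 \right)}\right) \left(-2123 - 952\right) = \left(\left(- \frac{44}{9} - -5\right) - 5\right) \left(-2123 - 952\right) = \left(\left(- \frac{44}{9} + 5\right) - 5\right) \left(-3075\right) = \left(\frac{1}{9} - 5\right) \left(-3075\right) = \left(- \frac{44}{9}\right) \left(-3075\right) = \frac{45100}{3}$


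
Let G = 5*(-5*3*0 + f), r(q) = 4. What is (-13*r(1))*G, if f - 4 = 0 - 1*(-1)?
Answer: -1300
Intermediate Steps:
f = 5 (f = 4 + (0 - 1*(-1)) = 4 + (0 + 1) = 4 + 1 = 5)
G = 25 (G = 5*(-5*3*0 + 5) = 5*(-15*0 + 5) = 5*(0 + 5) = 5*5 = 25)
(-13*r(1))*G = -13*4*25 = -52*25 = -1300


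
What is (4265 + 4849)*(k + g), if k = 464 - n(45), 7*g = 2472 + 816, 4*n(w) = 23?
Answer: 16914933/2 ≈ 8.4575e+6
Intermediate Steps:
n(w) = 23/4 (n(w) = (1/4)*23 = 23/4)
g = 3288/7 (g = (2472 + 816)/7 = (1/7)*3288 = 3288/7 ≈ 469.71)
k = 1833/4 (k = 464 - 1*23/4 = 464 - 23/4 = 1833/4 ≈ 458.25)
(4265 + 4849)*(k + g) = (4265 + 4849)*(1833/4 + 3288/7) = 9114*(25983/28) = 16914933/2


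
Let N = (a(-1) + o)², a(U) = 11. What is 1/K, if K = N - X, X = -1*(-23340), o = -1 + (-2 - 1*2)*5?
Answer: -1/23240 ≈ -4.3029e-5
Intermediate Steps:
o = -21 (o = -1 + (-2 - 2)*5 = -1 - 4*5 = -1 - 20 = -21)
X = 23340
N = 100 (N = (11 - 21)² = (-10)² = 100)
K = -23240 (K = 100 - 1*23340 = 100 - 23340 = -23240)
1/K = 1/(-23240) = -1/23240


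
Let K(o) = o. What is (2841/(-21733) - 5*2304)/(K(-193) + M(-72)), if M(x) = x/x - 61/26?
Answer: 6509542026/109816849 ≈ 59.276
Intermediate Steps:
M(x) = -35/26 (M(x) = 1 - 61*1/26 = 1 - 61/26 = -35/26)
(2841/(-21733) - 5*2304)/(K(-193) + M(-72)) = (2841/(-21733) - 5*2304)/(-193 - 35/26) = (2841*(-1/21733) - 11520)/(-5053/26) = (-2841/21733 - 11520)*(-26/5053) = -250367001/21733*(-26/5053) = 6509542026/109816849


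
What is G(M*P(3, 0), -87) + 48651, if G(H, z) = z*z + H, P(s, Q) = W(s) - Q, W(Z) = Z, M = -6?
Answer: 56202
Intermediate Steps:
P(s, Q) = s - Q
G(H, z) = H + z**2 (G(H, z) = z**2 + H = H + z**2)
G(M*P(3, 0), -87) + 48651 = (-6*(3 - 1*0) + (-87)**2) + 48651 = (-6*(3 + 0) + 7569) + 48651 = (-6*3 + 7569) + 48651 = (-18 + 7569) + 48651 = 7551 + 48651 = 56202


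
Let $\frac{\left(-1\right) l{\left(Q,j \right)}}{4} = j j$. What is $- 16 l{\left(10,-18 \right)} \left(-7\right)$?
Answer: $-145152$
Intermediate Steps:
$l{\left(Q,j \right)} = - 4 j^{2}$ ($l{\left(Q,j \right)} = - 4 j j = - 4 j^{2}$)
$- 16 l{\left(10,-18 \right)} \left(-7\right) = - 16 \left(- 4 \left(-18\right)^{2}\right) \left(-7\right) = - 16 \left(\left(-4\right) 324\right) \left(-7\right) = \left(-16\right) \left(-1296\right) \left(-7\right) = 20736 \left(-7\right) = -145152$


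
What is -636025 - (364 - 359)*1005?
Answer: -641050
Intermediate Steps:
-636025 - (364 - 359)*1005 = -636025 - 5*1005 = -636025 - 1*5025 = -636025 - 5025 = -641050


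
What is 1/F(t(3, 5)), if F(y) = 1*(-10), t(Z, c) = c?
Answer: -⅒ ≈ -0.10000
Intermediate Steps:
F(y) = -10
1/F(t(3, 5)) = 1/(-10) = -⅒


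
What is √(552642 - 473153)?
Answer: √79489 ≈ 281.94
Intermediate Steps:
√(552642 - 473153) = √79489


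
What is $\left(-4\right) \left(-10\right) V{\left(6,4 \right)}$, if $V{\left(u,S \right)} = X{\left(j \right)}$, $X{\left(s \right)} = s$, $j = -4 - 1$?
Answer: $-200$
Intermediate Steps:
$j = -5$ ($j = -4 - 1 = -5$)
$V{\left(u,S \right)} = -5$
$\left(-4\right) \left(-10\right) V{\left(6,4 \right)} = \left(-4\right) \left(-10\right) \left(-5\right) = 40 \left(-5\right) = -200$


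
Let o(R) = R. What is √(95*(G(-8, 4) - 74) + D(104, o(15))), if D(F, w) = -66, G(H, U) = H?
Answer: 4*I*√491 ≈ 88.634*I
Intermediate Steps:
√(95*(G(-8, 4) - 74) + D(104, o(15))) = √(95*(-8 - 74) - 66) = √(95*(-82) - 66) = √(-7790 - 66) = √(-7856) = 4*I*√491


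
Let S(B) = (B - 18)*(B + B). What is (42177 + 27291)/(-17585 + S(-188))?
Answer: 3308/2851 ≈ 1.1603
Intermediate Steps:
S(B) = 2*B*(-18 + B) (S(B) = (-18 + B)*(2*B) = 2*B*(-18 + B))
(42177 + 27291)/(-17585 + S(-188)) = (42177 + 27291)/(-17585 + 2*(-188)*(-18 - 188)) = 69468/(-17585 + 2*(-188)*(-206)) = 69468/(-17585 + 77456) = 69468/59871 = 69468*(1/59871) = 3308/2851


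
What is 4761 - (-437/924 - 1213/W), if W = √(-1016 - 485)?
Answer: 4399601/924 - 1213*I*√1501/1501 ≈ 4761.5 - 31.309*I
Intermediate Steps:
W = I*√1501 (W = √(-1501) = I*√1501 ≈ 38.743*I)
4761 - (-437/924 - 1213/W) = 4761 - (-437/924 - 1213*(-I*√1501/1501)) = 4761 - (-437*1/924 - (-1213)*I*√1501/1501) = 4761 - (-437/924 + 1213*I*√1501/1501) = 4761 + (437/924 - 1213*I*√1501/1501) = 4399601/924 - 1213*I*√1501/1501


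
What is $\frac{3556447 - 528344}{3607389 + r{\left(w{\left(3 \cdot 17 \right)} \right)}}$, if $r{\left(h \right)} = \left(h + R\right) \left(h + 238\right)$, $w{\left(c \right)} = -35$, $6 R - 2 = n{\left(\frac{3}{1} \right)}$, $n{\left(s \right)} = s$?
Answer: $\frac{18168618}{21602719} \approx 0.84103$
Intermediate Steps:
$R = \frac{5}{6}$ ($R = \frac{1}{3} + \frac{3 \cdot 1^{-1}}{6} = \frac{1}{3} + \frac{3 \cdot 1}{6} = \frac{1}{3} + \frac{1}{6} \cdot 3 = \frac{1}{3} + \frac{1}{2} = \frac{5}{6} \approx 0.83333$)
$r{\left(h \right)} = \left(238 + h\right) \left(\frac{5}{6} + h\right)$ ($r{\left(h \right)} = \left(h + \frac{5}{6}\right) \left(h + 238\right) = \left(\frac{5}{6} + h\right) \left(238 + h\right) = \left(238 + h\right) \left(\frac{5}{6} + h\right)$)
$\frac{3556447 - 528344}{3607389 + r{\left(w{\left(3 \cdot 17 \right)} \right)}} = \frac{3556447 - 528344}{3607389 + \left(\frac{595}{3} + \left(-35\right)^{2} + \frac{1433}{6} \left(-35\right)\right)} = \frac{3028103}{3607389 + \left(\frac{595}{3} + 1225 - \frac{50155}{6}\right)} = \frac{3028103}{3607389 - \frac{41615}{6}} = \frac{3028103}{\frac{21602719}{6}} = 3028103 \cdot \frac{6}{21602719} = \frac{18168618}{21602719}$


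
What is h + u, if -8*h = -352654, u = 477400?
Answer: 2085927/4 ≈ 5.2148e+5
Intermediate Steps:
h = 176327/4 (h = -⅛*(-352654) = 176327/4 ≈ 44082.)
h + u = 176327/4 + 477400 = 2085927/4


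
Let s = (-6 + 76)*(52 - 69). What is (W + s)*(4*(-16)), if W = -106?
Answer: 82944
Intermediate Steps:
s = -1190 (s = 70*(-17) = -1190)
(W + s)*(4*(-16)) = (-106 - 1190)*(4*(-16)) = -1296*(-64) = 82944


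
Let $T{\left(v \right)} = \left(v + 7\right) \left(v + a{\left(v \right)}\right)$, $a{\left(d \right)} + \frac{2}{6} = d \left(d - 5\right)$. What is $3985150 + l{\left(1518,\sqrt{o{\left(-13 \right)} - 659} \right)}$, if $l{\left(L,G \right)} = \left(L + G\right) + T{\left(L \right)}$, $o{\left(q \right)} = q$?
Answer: $\frac{10526461379}{3} + 4 i \sqrt{42} \approx 3.5088 \cdot 10^{9} + 25.923 i$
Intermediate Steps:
$a{\left(d \right)} = - \frac{1}{3} + d \left(-5 + d\right)$ ($a{\left(d \right)} = - \frac{1}{3} + d \left(d - 5\right) = - \frac{1}{3} + d \left(-5 + d\right)$)
$T{\left(v \right)} = \left(7 + v\right) \left(- \frac{1}{3} + v^{2} - 4 v\right)$ ($T{\left(v \right)} = \left(v + 7\right) \left(v - \left(\frac{1}{3} - v^{2} + 5 v\right)\right) = \left(7 + v\right) \left(- \frac{1}{3} + v^{2} - 4 v\right)$)
$l{\left(L,G \right)} = - \frac{7}{3} + G + L^{3} + 3 L^{2} - \frac{82 L}{3}$ ($l{\left(L,G \right)} = \left(L + G\right) + \left(- \frac{7}{3} + L^{3} + 3 L^{2} - \frac{85 L}{3}\right) = \left(G + L\right) + \left(- \frac{7}{3} + L^{3} + 3 L^{2} - \frac{85 L}{3}\right) = - \frac{7}{3} + G + L^{3} + 3 L^{2} - \frac{82 L}{3}$)
$3985150 + l{\left(1518,\sqrt{o{\left(-13 \right)} - 659} \right)} = 3985150 + \left(- \frac{7}{3} + \sqrt{-13 - 659} + 1518^{3} + 3 \cdot 1518^{2} - 41492\right) = 3985150 + \left(- \frac{7}{3} + \sqrt{-672} + 3497963832 + 3 \cdot 2304324 - 41492\right) = 3985150 + \left(- \frac{7}{3} + 4 i \sqrt{42} + 3497963832 + 6912972 - 41492\right) = 3985150 + \left(\frac{10514505929}{3} + 4 i \sqrt{42}\right) = \frac{10526461379}{3} + 4 i \sqrt{42}$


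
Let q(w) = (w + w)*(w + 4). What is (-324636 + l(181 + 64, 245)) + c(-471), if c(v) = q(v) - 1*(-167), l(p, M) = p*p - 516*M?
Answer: 49050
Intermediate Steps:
q(w) = 2*w*(4 + w) (q(w) = (2*w)*(4 + w) = 2*w*(4 + w))
l(p, M) = p² - 516*M
c(v) = 167 + 2*v*(4 + v) (c(v) = 2*v*(4 + v) - 1*(-167) = 2*v*(4 + v) + 167 = 167 + 2*v*(4 + v))
(-324636 + l(181 + 64, 245)) + c(-471) = (-324636 + ((181 + 64)² - 516*245)) + (167 + 2*(-471)*(4 - 471)) = (-324636 + (245² - 126420)) + (167 + 2*(-471)*(-467)) = (-324636 + (60025 - 126420)) + (167 + 439914) = (-324636 - 66395) + 440081 = -391031 + 440081 = 49050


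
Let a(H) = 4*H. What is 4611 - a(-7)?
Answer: 4639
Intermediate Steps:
4611 - a(-7) = 4611 - 4*(-7) = 4611 - 1*(-28) = 4611 + 28 = 4639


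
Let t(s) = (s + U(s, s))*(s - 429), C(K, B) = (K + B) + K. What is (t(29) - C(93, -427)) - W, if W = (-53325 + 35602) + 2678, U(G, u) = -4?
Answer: 5286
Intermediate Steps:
C(K, B) = B + 2*K (C(K, B) = (B + K) + K = B + 2*K)
t(s) = (-429 + s)*(-4 + s) (t(s) = (s - 4)*(s - 429) = (-4 + s)*(-429 + s) = (-429 + s)*(-4 + s))
W = -15045 (W = -17723 + 2678 = -15045)
(t(29) - C(93, -427)) - W = ((1716 + 29² - 433*29) - (-427 + 2*93)) - 1*(-15045) = ((1716 + 841 - 12557) - (-427 + 186)) + 15045 = (-10000 - 1*(-241)) + 15045 = (-10000 + 241) + 15045 = -9759 + 15045 = 5286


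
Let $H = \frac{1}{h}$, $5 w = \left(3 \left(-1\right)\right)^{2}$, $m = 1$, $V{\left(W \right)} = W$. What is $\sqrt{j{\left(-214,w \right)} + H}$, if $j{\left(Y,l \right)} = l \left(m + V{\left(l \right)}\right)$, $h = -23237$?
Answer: $\frac{11 \sqrt{562265689}}{116185} \approx 2.245$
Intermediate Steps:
$w = \frac{9}{5}$ ($w = \frac{\left(3 \left(-1\right)\right)^{2}}{5} = \frac{\left(-3\right)^{2}}{5} = \frac{1}{5} \cdot 9 = \frac{9}{5} \approx 1.8$)
$j{\left(Y,l \right)} = l \left(1 + l\right)$
$H = - \frac{1}{23237}$ ($H = \frac{1}{-23237} = - \frac{1}{23237} \approx -4.3035 \cdot 10^{-5}$)
$\sqrt{j{\left(-214,w \right)} + H} = \sqrt{\frac{9 \left(1 + \frac{9}{5}\right)}{5} - \frac{1}{23237}} = \sqrt{\frac{9}{5} \cdot \frac{14}{5} - \frac{1}{23237}} = \sqrt{\frac{126}{25} - \frac{1}{23237}} = \sqrt{\frac{2927837}{580925}} = \frac{11 \sqrt{562265689}}{116185}$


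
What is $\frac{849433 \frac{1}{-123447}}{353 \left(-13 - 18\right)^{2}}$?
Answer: $- \frac{849433}{41877296151} \approx -2.0284 \cdot 10^{-5}$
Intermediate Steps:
$\frac{849433 \frac{1}{-123447}}{353 \left(-13 - 18\right)^{2}} = \frac{849433 \left(- \frac{1}{123447}\right)}{353 \left(-31\right)^{2}} = - \frac{849433}{123447 \cdot 353 \cdot 961} = - \frac{849433}{123447 \cdot 339233} = \left(- \frac{849433}{123447}\right) \frac{1}{339233} = - \frac{849433}{41877296151}$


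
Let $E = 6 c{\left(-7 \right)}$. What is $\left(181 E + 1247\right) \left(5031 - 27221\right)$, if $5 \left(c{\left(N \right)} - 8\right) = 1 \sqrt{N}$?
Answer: $-220457650 - 4819668 i \sqrt{7} \approx -2.2046 \cdot 10^{8} - 1.2752 \cdot 10^{7} i$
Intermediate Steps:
$c{\left(N \right)} = 8 + \frac{\sqrt{N}}{5}$ ($c{\left(N \right)} = 8 + \frac{1 \sqrt{N}}{5} = 8 + \frac{\sqrt{N}}{5}$)
$E = 48 + \frac{6 i \sqrt{7}}{5}$ ($E = 6 \left(8 + \frac{\sqrt{-7}}{5}\right) = 6 \left(8 + \frac{i \sqrt{7}}{5}\right) = 48 + \frac{6 i \sqrt{7}}{5} \approx 48.0 + 3.1749 i$)
$\left(181 E + 1247\right) \left(5031 - 27221\right) = \left(181 \left(48 + \frac{6 i \sqrt{7}}{5}\right) + 1247\right) \left(5031 - 27221\right) = \left(\left(8688 + \frac{1086 i \sqrt{7}}{5}\right) + 1247\right) \left(-22190\right) = \left(9935 + \frac{1086 i \sqrt{7}}{5}\right) \left(-22190\right) = -220457650 - 4819668 i \sqrt{7}$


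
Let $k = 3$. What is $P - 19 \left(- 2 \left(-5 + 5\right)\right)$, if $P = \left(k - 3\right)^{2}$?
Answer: $0$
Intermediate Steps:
$P = 0$ ($P = \left(3 - 3\right)^{2} = 0^{2} = 0$)
$P - 19 \left(- 2 \left(-5 + 5\right)\right) = 0 - 19 \left(- 2 \left(-5 + 5\right)\right) = 0 - 19 \left(\left(-2\right) 0\right) = 0 - 0 = 0 + 0 = 0$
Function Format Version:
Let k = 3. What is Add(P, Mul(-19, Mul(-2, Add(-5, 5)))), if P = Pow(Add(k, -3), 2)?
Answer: 0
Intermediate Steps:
P = 0 (P = Pow(Add(3, -3), 2) = Pow(0, 2) = 0)
Add(P, Mul(-19, Mul(-2, Add(-5, 5)))) = Add(0, Mul(-19, Mul(-2, Add(-5, 5)))) = Add(0, Mul(-19, Mul(-2, 0))) = Add(0, Mul(-19, 0)) = Add(0, 0) = 0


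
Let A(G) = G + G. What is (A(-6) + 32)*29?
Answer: 580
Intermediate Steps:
A(G) = 2*G
(A(-6) + 32)*29 = (2*(-6) + 32)*29 = (-12 + 32)*29 = 20*29 = 580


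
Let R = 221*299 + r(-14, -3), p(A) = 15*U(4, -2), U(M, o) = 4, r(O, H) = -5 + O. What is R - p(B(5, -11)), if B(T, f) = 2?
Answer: 66000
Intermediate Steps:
p(A) = 60 (p(A) = 15*4 = 60)
R = 66060 (R = 221*299 + (-5 - 14) = 66079 - 19 = 66060)
R - p(B(5, -11)) = 66060 - 1*60 = 66060 - 60 = 66000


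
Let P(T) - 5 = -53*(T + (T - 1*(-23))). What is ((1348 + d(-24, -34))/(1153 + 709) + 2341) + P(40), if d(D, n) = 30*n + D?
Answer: -152529/49 ≈ -3112.8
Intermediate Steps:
d(D, n) = D + 30*n
P(T) = -1214 - 106*T (P(T) = 5 - 53*(T + (T - 1*(-23))) = 5 - 53*(T + (T + 23)) = 5 - 53*(T + (23 + T)) = 5 - 53*(23 + 2*T) = 5 + (-1219 - 106*T) = -1214 - 106*T)
((1348 + d(-24, -34))/(1153 + 709) + 2341) + P(40) = ((1348 + (-24 + 30*(-34)))/(1153 + 709) + 2341) + (-1214 - 106*40) = ((1348 + (-24 - 1020))/1862 + 2341) + (-1214 - 4240) = ((1348 - 1044)*(1/1862) + 2341) - 5454 = (304*(1/1862) + 2341) - 5454 = (8/49 + 2341) - 5454 = 114717/49 - 5454 = -152529/49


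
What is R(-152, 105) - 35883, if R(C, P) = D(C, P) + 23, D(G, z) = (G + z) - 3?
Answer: -35910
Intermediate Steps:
D(G, z) = -3 + G + z
R(C, P) = 20 + C + P (R(C, P) = (-3 + C + P) + 23 = 20 + C + P)
R(-152, 105) - 35883 = (20 - 152 + 105) - 35883 = -27 - 35883 = -35910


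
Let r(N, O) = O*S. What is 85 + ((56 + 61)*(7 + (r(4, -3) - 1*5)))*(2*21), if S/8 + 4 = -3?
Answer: 835465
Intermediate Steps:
S = -56 (S = -32 + 8*(-3) = -32 - 24 = -56)
r(N, O) = -56*O (r(N, O) = O*(-56) = -56*O)
85 + ((56 + 61)*(7 + (r(4, -3) - 1*5)))*(2*21) = 85 + ((56 + 61)*(7 + (-56*(-3) - 1*5)))*(2*21) = 85 + (117*(7 + (168 - 5)))*42 = 85 + (117*(7 + 163))*42 = 85 + (117*170)*42 = 85 + 19890*42 = 85 + 835380 = 835465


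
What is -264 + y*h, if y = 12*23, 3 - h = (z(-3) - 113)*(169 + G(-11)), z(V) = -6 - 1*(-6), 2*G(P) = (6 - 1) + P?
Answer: 5177772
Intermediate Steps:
G(P) = 5/2 + P/2 (G(P) = ((6 - 1) + P)/2 = (5 + P)/2 = 5/2 + P/2)
z(V) = 0 (z(V) = -6 + 6 = 0)
h = 18761 (h = 3 - (0 - 113)*(169 + (5/2 + (½)*(-11))) = 3 - (-113)*(169 + (5/2 - 11/2)) = 3 - (-113)*(169 - 3) = 3 - (-113)*166 = 3 - 1*(-18758) = 3 + 18758 = 18761)
y = 276
-264 + y*h = -264 + 276*18761 = -264 + 5178036 = 5177772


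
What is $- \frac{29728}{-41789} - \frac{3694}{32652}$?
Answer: $\frac{408155045}{682247214} \approx 0.59825$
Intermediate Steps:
$- \frac{29728}{-41789} - \frac{3694}{32652} = \left(-29728\right) \left(- \frac{1}{41789}\right) - \frac{1847}{16326} = \frac{29728}{41789} - \frac{1847}{16326} = \frac{408155045}{682247214}$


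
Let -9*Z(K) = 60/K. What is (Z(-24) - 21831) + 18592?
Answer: -58297/18 ≈ -3238.7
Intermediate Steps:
Z(K) = -20/(3*K)
(Z(-24) - 21831) + 18592 = (-20/3/(-24) - 21831) + 18592 = (-20/3*(-1/24) - 21831) + 18592 = (5/18 - 21831) + 18592 = -392953/18 + 18592 = -58297/18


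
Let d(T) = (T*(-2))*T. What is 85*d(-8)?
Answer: -10880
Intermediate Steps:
d(T) = -2*T**2 (d(T) = (-2*T)*T = -2*T**2)
85*d(-8) = 85*(-2*(-8)**2) = 85*(-2*64) = 85*(-128) = -10880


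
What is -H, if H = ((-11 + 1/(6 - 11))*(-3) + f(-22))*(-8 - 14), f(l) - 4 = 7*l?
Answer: -12804/5 ≈ -2560.8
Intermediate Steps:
f(l) = 4 + 7*l
H = 12804/5 (H = ((-11 + 1/(6 - 11))*(-3) + (4 + 7*(-22)))*(-8 - 14) = ((-11 + 1/(-5))*(-3) + (4 - 154))*(-22) = ((-11 - ⅕)*(-3) - 150)*(-22) = (-56/5*(-3) - 150)*(-22) = (168/5 - 150)*(-22) = -582/5*(-22) = 12804/5 ≈ 2560.8)
-H = -1*12804/5 = -12804/5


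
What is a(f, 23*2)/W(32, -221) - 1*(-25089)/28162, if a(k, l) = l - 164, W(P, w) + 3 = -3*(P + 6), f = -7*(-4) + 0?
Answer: 6258529/3294954 ≈ 1.8994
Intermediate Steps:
f = 28 (f = 28 + 0 = 28)
W(P, w) = -21 - 3*P (W(P, w) = -3 - 3*(P + 6) = -3 - 3*(6 + P) = -3 + (-18 - 3*P) = -21 - 3*P)
a(k, l) = -164 + l
a(f, 23*2)/W(32, -221) - 1*(-25089)/28162 = (-164 + 23*2)/(-21 - 3*32) - 1*(-25089)/28162 = (-164 + 46)/(-21 - 96) + 25089*(1/28162) = -118/(-117) + 25089/28162 = -118*(-1/117) + 25089/28162 = 118/117 + 25089/28162 = 6258529/3294954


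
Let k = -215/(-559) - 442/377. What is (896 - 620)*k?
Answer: -81972/377 ≈ -217.43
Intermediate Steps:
k = -297/377 (k = -215*(-1/559) - 442*1/377 = 5/13 - 34/29 = -297/377 ≈ -0.78780)
(896 - 620)*k = (896 - 620)*(-297/377) = 276*(-297/377) = -81972/377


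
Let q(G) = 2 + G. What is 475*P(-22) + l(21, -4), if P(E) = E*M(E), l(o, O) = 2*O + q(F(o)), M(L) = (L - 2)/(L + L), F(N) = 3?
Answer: -5703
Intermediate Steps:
M(L) = (-2 + L)/(2*L) (M(L) = (-2 + L)/((2*L)) = (-2 + L)*(1/(2*L)) = (-2 + L)/(2*L))
l(o, O) = 5 + 2*O (l(o, O) = 2*O + (2 + 3) = 2*O + 5 = 5 + 2*O)
P(E) = -1 + E/2 (P(E) = E*((-2 + E)/(2*E)) = -1 + E/2)
475*P(-22) + l(21, -4) = 475*(-1 + (1/2)*(-22)) + (5 + 2*(-4)) = 475*(-1 - 11) + (5 - 8) = 475*(-12) - 3 = -5700 - 3 = -5703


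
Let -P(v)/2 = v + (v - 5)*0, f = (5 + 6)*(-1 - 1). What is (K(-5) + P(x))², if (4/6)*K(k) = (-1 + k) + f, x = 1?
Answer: 1936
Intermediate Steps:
f = -22 (f = 11*(-2) = -22)
K(k) = -69/2 + 3*k/2 (K(k) = 3*((-1 + k) - 22)/2 = 3*(-23 + k)/2 = -69/2 + 3*k/2)
P(v) = -2*v (P(v) = -2*(v + (v - 5)*0) = -2*(v + (-5 + v)*0) = -2*(v + 0) = -2*v)
(K(-5) + P(x))² = ((-69/2 + (3/2)*(-5)) - 2*1)² = ((-69/2 - 15/2) - 2)² = (-42 - 2)² = (-44)² = 1936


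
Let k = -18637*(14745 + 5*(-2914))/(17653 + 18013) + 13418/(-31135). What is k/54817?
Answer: -102024590513/60872135703470 ≈ -0.0016760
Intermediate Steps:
k = -102024590513/1110460910 (k = -18637/(35666/(14745 - 14570)) + 13418*(-1/31135) = -18637/(35666/175) - 13418/31135 = -18637/(35666*(1/175)) - 13418/31135 = -18637/35666/175 - 13418/31135 = -18637*175/35666 - 13418/31135 = -3261475/35666 - 13418/31135 = -102024590513/1110460910 ≈ -91.876)
k/54817 = -102024590513/1110460910/54817 = -102024590513/1110460910*1/54817 = -102024590513/60872135703470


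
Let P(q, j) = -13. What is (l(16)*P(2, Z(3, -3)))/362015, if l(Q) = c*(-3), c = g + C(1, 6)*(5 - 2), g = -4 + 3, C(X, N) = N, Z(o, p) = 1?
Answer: 39/21295 ≈ 0.0018314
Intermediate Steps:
g = -1
c = 17 (c = -1 + 6*(5 - 2) = -1 + 6*3 = -1 + 18 = 17)
l(Q) = -51 (l(Q) = 17*(-3) = -51)
(l(16)*P(2, Z(3, -3)))/362015 = -51*(-13)/362015 = 663*(1/362015) = 39/21295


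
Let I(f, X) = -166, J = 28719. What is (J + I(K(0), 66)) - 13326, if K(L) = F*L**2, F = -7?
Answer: 15227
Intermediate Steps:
K(L) = -7*L**2
(J + I(K(0), 66)) - 13326 = (28719 - 166) - 13326 = 28553 - 13326 = 15227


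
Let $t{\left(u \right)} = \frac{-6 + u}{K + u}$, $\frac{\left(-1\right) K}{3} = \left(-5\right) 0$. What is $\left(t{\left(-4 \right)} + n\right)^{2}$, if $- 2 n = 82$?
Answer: $\frac{5929}{4} \approx 1482.3$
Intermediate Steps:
$n = -41$ ($n = \left(- \frac{1}{2}\right) 82 = -41$)
$K = 0$ ($K = - 3 \left(\left(-5\right) 0\right) = \left(-3\right) 0 = 0$)
$t{\left(u \right)} = \frac{-6 + u}{u}$ ($t{\left(u \right)} = \frac{-6 + u}{0 + u} = \frac{-6 + u}{u}$)
$\left(t{\left(-4 \right)} + n\right)^{2} = \left(\frac{-6 - 4}{-4} - 41\right)^{2} = \left(\left(- \frac{1}{4}\right) \left(-10\right) - 41\right)^{2} = \left(\frac{5}{2} - 41\right)^{2} = \left(- \frac{77}{2}\right)^{2} = \frac{5929}{4}$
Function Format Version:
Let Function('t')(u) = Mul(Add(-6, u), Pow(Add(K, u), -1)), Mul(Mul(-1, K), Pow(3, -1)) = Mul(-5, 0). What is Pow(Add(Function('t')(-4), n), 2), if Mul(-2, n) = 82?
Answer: Rational(5929, 4) ≈ 1482.3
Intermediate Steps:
n = -41 (n = Mul(Rational(-1, 2), 82) = -41)
K = 0 (K = Mul(-3, Mul(-5, 0)) = Mul(-3, 0) = 0)
Function('t')(u) = Mul(Pow(u, -1), Add(-6, u)) (Function('t')(u) = Mul(Add(-6, u), Pow(Add(0, u), -1)) = Mul(Add(-6, u), Pow(u, -1)) = Mul(Pow(u, -1), Add(-6, u)))
Pow(Add(Function('t')(-4), n), 2) = Pow(Add(Mul(Pow(-4, -1), Add(-6, -4)), -41), 2) = Pow(Add(Mul(Rational(-1, 4), -10), -41), 2) = Pow(Add(Rational(5, 2), -41), 2) = Pow(Rational(-77, 2), 2) = Rational(5929, 4)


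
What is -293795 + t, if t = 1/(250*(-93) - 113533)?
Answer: -40186161486/136783 ≈ -2.9380e+5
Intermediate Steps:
t = -1/136783 (t = 1/(-23250 - 113533) = 1/(-136783) = -1/136783 ≈ -7.3109e-6)
-293795 + t = -293795 - 1/136783 = -40186161486/136783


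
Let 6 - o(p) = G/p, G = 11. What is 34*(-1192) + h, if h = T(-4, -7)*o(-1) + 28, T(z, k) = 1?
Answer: -40483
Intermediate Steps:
o(p) = 6 - 11/p
h = 45 (h = 1*(6 - 11/(-1)) + 28 = 1*(6 - 11*(-1)) + 28 = 1*(6 + 11) + 28 = 1*17 + 28 = 17 + 28 = 45)
34*(-1192) + h = 34*(-1192) + 45 = -40528 + 45 = -40483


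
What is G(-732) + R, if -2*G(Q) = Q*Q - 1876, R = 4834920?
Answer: 4567946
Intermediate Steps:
G(Q) = 938 - Q**2/2 (G(Q) = -(Q*Q - 1876)/2 = -(Q**2 - 1876)/2 = -(-1876 + Q**2)/2 = 938 - Q**2/2)
G(-732) + R = (938 - 1/2*(-732)**2) + 4834920 = (938 - 1/2*535824) + 4834920 = (938 - 267912) + 4834920 = -266974 + 4834920 = 4567946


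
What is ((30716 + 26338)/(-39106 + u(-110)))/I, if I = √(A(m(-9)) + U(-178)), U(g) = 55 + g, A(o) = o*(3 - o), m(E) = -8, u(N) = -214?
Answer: 28527*I*√211/4148260 ≈ 0.099892*I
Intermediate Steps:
I = I*√211 (I = √(-8*(3 - 1*(-8)) + (55 - 178)) = √(-8*(3 + 8) - 123) = √(-8*11 - 123) = √(-88 - 123) = √(-211) = I*√211 ≈ 14.526*I)
((30716 + 26338)/(-39106 + u(-110)))/I = ((30716 + 26338)/(-39106 - 214))/((I*√211)) = (57054/(-39320))*(-I*√211/211) = (57054*(-1/39320))*(-I*√211/211) = -(-28527)*I*√211/4148260 = 28527*I*√211/4148260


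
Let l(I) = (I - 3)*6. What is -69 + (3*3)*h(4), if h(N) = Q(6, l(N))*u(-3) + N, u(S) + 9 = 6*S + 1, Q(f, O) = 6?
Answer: -1437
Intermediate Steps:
l(I) = -18 + 6*I (l(I) = (-3 + I)*6 = -18 + 6*I)
u(S) = -8 + 6*S (u(S) = -9 + (6*S + 1) = -9 + (1 + 6*S) = -8 + 6*S)
h(N) = -156 + N (h(N) = 6*(-8 + 6*(-3)) + N = 6*(-8 - 18) + N = 6*(-26) + N = -156 + N)
-69 + (3*3)*h(4) = -69 + (3*3)*(-156 + 4) = -69 + 9*(-152) = -69 - 1368 = -1437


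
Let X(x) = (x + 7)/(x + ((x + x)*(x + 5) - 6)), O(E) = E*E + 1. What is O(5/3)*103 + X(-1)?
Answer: 17492/45 ≈ 388.71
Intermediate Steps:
O(E) = 1 + E² (O(E) = E² + 1 = 1 + E²)
X(x) = (7 + x)/(-6 + x + 2*x*(5 + x)) (X(x) = (7 + x)/(x + ((2*x)*(5 + x) - 6)) = (7 + x)/(x + (2*x*(5 + x) - 6)) = (7 + x)/(x + (-6 + 2*x*(5 + x))) = (7 + x)/(-6 + x + 2*x*(5 + x)))
O(5/3)*103 + X(-1) = (1 + (5/3)²)*103 + (7 - 1)/(-6 + 2*(-1)² + 11*(-1)) = (1 + (5*(⅓))²)*103 + 6/(-6 + 2*1 - 11) = (1 + (5/3)²)*103 + 6/(-6 + 2 - 11) = (1 + 25/9)*103 + 6/(-15) = (34/9)*103 - 1/15*6 = 3502/9 - ⅖ = 17492/45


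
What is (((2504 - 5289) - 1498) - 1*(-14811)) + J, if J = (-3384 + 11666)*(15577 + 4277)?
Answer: 164441356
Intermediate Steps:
J = 164430828 (J = 8282*19854 = 164430828)
(((2504 - 5289) - 1498) - 1*(-14811)) + J = (((2504 - 5289) - 1498) - 1*(-14811)) + 164430828 = ((-2785 - 1498) + 14811) + 164430828 = (-4283 + 14811) + 164430828 = 10528 + 164430828 = 164441356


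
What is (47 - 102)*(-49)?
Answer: 2695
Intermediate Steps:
(47 - 102)*(-49) = -55*(-49) = 2695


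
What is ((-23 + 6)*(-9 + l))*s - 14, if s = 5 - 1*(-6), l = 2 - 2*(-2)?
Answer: 547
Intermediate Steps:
l = 6 (l = 2 + 4 = 6)
s = 11 (s = 5 + 6 = 11)
((-23 + 6)*(-9 + l))*s - 14 = ((-23 + 6)*(-9 + 6))*11 - 14 = -17*(-3)*11 - 14 = 51*11 - 14 = 561 - 14 = 547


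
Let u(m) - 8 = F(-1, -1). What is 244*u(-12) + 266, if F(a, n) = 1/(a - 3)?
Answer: 2157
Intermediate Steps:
F(a, n) = 1/(-3 + a)
u(m) = 31/4 (u(m) = 8 + 1/(-3 - 1) = 8 + 1/(-4) = 8 - 1/4 = 31/4)
244*u(-12) + 266 = 244*(31/4) + 266 = 1891 + 266 = 2157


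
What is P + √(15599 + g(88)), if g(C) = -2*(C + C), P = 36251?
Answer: 36251 + √15247 ≈ 36375.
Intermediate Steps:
g(C) = -4*C
P + √(15599 + g(88)) = 36251 + √(15599 - 4*88) = 36251 + √(15599 - 352) = 36251 + √15247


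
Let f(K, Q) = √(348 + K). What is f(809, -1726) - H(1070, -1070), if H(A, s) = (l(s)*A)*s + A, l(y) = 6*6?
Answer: 41215330 + √1157 ≈ 4.1215e+7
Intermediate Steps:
l(y) = 36
H(A, s) = A + 36*A*s (H(A, s) = (36*A)*s + A = 36*A*s + A = A + 36*A*s)
f(809, -1726) - H(1070, -1070) = √(348 + 809) - 1070*(1 + 36*(-1070)) = √1157 - 1070*(1 - 38520) = √1157 - 1070*(-38519) = √1157 - 1*(-41215330) = √1157 + 41215330 = 41215330 + √1157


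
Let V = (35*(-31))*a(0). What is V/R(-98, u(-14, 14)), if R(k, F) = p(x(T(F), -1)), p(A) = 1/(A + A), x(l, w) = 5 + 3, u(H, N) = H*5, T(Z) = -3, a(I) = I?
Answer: 0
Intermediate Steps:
u(H, N) = 5*H
x(l, w) = 8
p(A) = 1/(2*A)
R(k, F) = 1/16 (R(k, F) = (½)/8 = (½)*(⅛) = 1/16)
V = 0 (V = (35*(-31))*0 = -1085*0 = 0)
V/R(-98, u(-14, 14)) = 0/(1/16) = 0*16 = 0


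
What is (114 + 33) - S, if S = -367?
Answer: 514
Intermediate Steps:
(114 + 33) - S = (114 + 33) - 1*(-367) = 147 + 367 = 514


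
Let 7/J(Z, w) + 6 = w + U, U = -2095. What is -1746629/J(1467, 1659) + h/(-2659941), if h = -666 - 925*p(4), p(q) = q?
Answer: 2053501099319500/18619587 ≈ 1.1029e+8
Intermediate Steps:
h = -4366 (h = -666 - 925*4 = -666 - 3700 = -4366)
J(Z, w) = 7/(-2101 + w) (J(Z, w) = 7/(-6 + (w - 2095)) = 7/(-6 + (-2095 + w)) = 7/(-2101 + w))
-1746629/J(1467, 1659) + h/(-2659941) = -1746629/(7/(-2101 + 1659)) - 4366/(-2659941) = -1746629/(7/(-442)) - 4366*(-1/2659941) = -1746629/(7*(-1/442)) + 4366/2659941 = -1746629/(-7/442) + 4366/2659941 = -1746629*(-442/7) + 4366/2659941 = 772010018/7 + 4366/2659941 = 2053501099319500/18619587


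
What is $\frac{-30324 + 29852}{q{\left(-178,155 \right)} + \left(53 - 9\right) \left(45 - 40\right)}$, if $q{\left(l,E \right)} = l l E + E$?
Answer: $- \frac{472}{4911395} \approx -9.6103 \cdot 10^{-5}$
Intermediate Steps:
$q{\left(l,E \right)} = E + E l^{2}$ ($q{\left(l,E \right)} = l^{2} E + E = E l^{2} + E = E + E l^{2}$)
$\frac{-30324 + 29852}{q{\left(-178,155 \right)} + \left(53 - 9\right) \left(45 - 40\right)} = \frac{-30324 + 29852}{155 \left(1 + \left(-178\right)^{2}\right) + \left(53 - 9\right) \left(45 - 40\right)} = - \frac{472}{155 \left(1 + 31684\right) + 44 \cdot 5} = - \frac{472}{155 \cdot 31685 + 220} = - \frac{472}{4911175 + 220} = - \frac{472}{4911395}$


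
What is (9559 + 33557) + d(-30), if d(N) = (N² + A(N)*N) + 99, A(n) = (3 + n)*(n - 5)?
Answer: 15765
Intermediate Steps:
A(n) = (-5 + n)*(3 + n) (A(n) = (3 + n)*(-5 + n) = (-5 + n)*(3 + n))
d(N) = 99 + N² + N*(-15 + N² - 2*N) (d(N) = (N² + (-15 + N² - 2*N)*N) + 99 = (N² + N*(-15 + N² - 2*N)) + 99 = 99 + N² + N*(-15 + N² - 2*N))
(9559 + 33557) + d(-30) = (9559 + 33557) + (99 + (-30)³ - 1*(-30)² - 15*(-30)) = 43116 + (99 - 27000 - 1*900 + 450) = 43116 + (99 - 27000 - 900 + 450) = 43116 - 27351 = 15765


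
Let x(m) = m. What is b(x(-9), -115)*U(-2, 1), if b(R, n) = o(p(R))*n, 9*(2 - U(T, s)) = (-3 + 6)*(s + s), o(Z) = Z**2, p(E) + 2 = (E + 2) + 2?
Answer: -22540/3 ≈ -7513.3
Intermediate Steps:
p(E) = 2 + E (p(E) = -2 + ((E + 2) + 2) = -2 + ((2 + E) + 2) = -2 + (4 + E) = 2 + E)
U(T, s) = 2 - 2*s/3 (U(T, s) = 2 - (-3 + 6)*(s + s)/9 = 2 - 2*s/3)
b(R, n) = n*(2 + R)**2 (b(R, n) = (2 + R)**2*n = n*(2 + R)**2)
b(x(-9), -115)*U(-2, 1) = (-115*(2 - 9)**2)*(2 - 2/3*1) = (-115*(-7)**2)*(2 - 2/3) = -115*49*(4/3) = -5635*4/3 = -22540/3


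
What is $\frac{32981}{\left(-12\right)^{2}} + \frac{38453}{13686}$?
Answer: $\frac{76152533}{328464} \approx 231.84$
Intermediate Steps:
$\frac{32981}{\left(-12\right)^{2}} + \frac{38453}{13686} = \frac{32981}{144} + 38453 \cdot \frac{1}{13686} = 32981 \cdot \frac{1}{144} + \frac{38453}{13686} = \frac{32981}{144} + \frac{38453}{13686} = \frac{76152533}{328464}$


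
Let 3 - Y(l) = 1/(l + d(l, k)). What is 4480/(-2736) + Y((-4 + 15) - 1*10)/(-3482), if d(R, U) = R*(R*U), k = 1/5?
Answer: -1950661/1190844 ≈ -1.6381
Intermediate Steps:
k = 1/5 ≈ 0.20000
d(R, U) = U*R**2
Y(l) = 3 - 1/(l + l**2/5)
4480/(-2736) + Y((-4 + 15) - 1*10)/(-3482) = 4480/(-2736) + ((-5 + 3*((-4 + 15) - 1*10)**2 + 15*((-4 + 15) - 1*10))/(((-4 + 15) - 1*10)*(5 + ((-4 + 15) - 1*10))))/(-3482) = 4480*(-1/2736) + ((-5 + 3*(11 - 10)**2 + 15*(11 - 10))/((11 - 10)*(5 + (11 - 10))))*(-1/3482) = -280/171 + ((-5 + 3*1**2 + 15*1)/(1*(5 + 1)))*(-1/3482) = -280/171 + (1*(-5 + 3*1 + 15)/6)*(-1/3482) = -280/171 + (1*(1/6)*(-5 + 3 + 15))*(-1/3482) = -280/171 + (1*(1/6)*13)*(-1/3482) = -280/171 + (13/6)*(-1/3482) = -280/171 - 13/20892 = -1950661/1190844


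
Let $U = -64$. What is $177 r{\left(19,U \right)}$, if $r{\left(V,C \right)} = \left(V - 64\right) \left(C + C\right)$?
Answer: $1019520$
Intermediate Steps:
$r{\left(V,C \right)} = 2 C \left(-64 + V\right)$ ($r{\left(V,C \right)} = \left(-64 + V\right) 2 C = 2 C \left(-64 + V\right)$)
$177 r{\left(19,U \right)} = 177 \cdot 2 \left(-64\right) \left(-64 + 19\right) = 177 \cdot 2 \left(-64\right) \left(-45\right) = 177 \cdot 5760 = 1019520$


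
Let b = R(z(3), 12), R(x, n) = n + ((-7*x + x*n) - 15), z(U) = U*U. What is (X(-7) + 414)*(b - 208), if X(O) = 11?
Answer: -70550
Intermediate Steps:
z(U) = U²
R(x, n) = -15 + n - 7*x + n*x (R(x, n) = n + ((-7*x + n*x) - 15) = n + (-15 - 7*x + n*x) = -15 + n - 7*x + n*x)
b = 42 (b = -15 + 12 - 7*3² + 12*3² = -15 + 12 - 7*9 + 12*9 = -15 + 12 - 63 + 108 = 42)
(X(-7) + 414)*(b - 208) = (11 + 414)*(42 - 208) = 425*(-166) = -70550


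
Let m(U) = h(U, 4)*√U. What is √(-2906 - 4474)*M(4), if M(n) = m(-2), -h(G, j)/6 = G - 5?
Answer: -252*√410 ≈ -5102.6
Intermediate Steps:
h(G, j) = 30 - 6*G (h(G, j) = -6*(G - 5) = -6*(-5 + G) = 30 - 6*G)
m(U) = √U*(30 - 6*U) (m(U) = (30 - 6*U)*√U = √U*(30 - 6*U))
M(n) = 42*I*√2 (M(n) = 6*√(-2)*(5 - 1*(-2)) = 6*(I*√2)*(5 + 2) = 6*(I*√2)*7 = 42*I*√2)
√(-2906 - 4474)*M(4) = √(-2906 - 4474)*(42*I*√2) = √(-7380)*(42*I*√2) = (6*I*√205)*(42*I*√2) = -252*√410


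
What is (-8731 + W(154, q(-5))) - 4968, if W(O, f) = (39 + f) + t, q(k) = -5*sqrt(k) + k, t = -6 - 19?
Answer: -13690 - 5*I*sqrt(5) ≈ -13690.0 - 11.18*I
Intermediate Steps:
t = -25
q(k) = k - 5*sqrt(k)
W(O, f) = 14 + f (W(O, f) = (39 + f) - 25 = 14 + f)
(-8731 + W(154, q(-5))) - 4968 = (-8731 + (14 + (-5 - 5*I*sqrt(5)))) - 4968 = (-8731 + (9 - 5*I*sqrt(5))) - 4968 = (-8722 - 5*I*sqrt(5)) - 4968 = -13690 - 5*I*sqrt(5)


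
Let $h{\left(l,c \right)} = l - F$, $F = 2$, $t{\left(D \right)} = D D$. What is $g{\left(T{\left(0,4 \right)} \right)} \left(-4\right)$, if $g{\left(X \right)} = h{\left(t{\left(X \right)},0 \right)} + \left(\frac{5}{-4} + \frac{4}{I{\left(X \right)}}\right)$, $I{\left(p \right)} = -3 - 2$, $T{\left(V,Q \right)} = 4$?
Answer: $- \frac{239}{5} \approx -47.8$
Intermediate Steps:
$t{\left(D \right)} = D^{2}$
$I{\left(p \right)} = -5$ ($I{\left(p \right)} = -3 - 2 = -5$)
$h{\left(l,c \right)} = -2 + l$ ($h{\left(l,c \right)} = l - 2 = -2 + l$)
$g{\left(X \right)} = - \frac{81}{20} + X^{2}$ ($g{\left(X \right)} = \left(-2 + X^{2}\right) + \left(\frac{5}{-4} + \frac{4}{-5}\right) = \left(-2 + X^{2}\right) + \left(5 \left(- \frac{1}{4}\right) + 4 \left(- \frac{1}{5}\right)\right) = \left(-2 + X^{2}\right) - \frac{41}{20} = - \frac{81}{20} + X^{2}$)
$g{\left(T{\left(0,4 \right)} \right)} \left(-4\right) = \left(- \frac{81}{20} + 4^{2}\right) \left(-4\right) = \left(- \frac{81}{20} + 16\right) \left(-4\right) = \frac{239}{20} \left(-4\right) = - \frac{239}{5}$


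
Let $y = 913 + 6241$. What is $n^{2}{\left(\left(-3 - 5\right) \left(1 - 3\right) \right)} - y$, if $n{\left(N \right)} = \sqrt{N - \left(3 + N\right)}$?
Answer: $-7157$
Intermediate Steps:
$n{\left(N \right)} = i \sqrt{3}$ ($n{\left(N \right)} = \sqrt{-3} = i \sqrt{3}$)
$y = 7154$
$n^{2}{\left(\left(-3 - 5\right) \left(1 - 3\right) \right)} - y = \left(i \sqrt{3}\right)^{2} - 7154 = -3 - 7154 = -7157$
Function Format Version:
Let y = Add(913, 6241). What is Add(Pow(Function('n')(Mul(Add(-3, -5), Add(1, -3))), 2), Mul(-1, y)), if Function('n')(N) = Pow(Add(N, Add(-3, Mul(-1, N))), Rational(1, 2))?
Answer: -7157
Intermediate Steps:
Function('n')(N) = Mul(I, Pow(3, Rational(1, 2))) (Function('n')(N) = Pow(-3, Rational(1, 2)) = Mul(I, Pow(3, Rational(1, 2))))
y = 7154
Add(Pow(Function('n')(Mul(Add(-3, -5), Add(1, -3))), 2), Mul(-1, y)) = Add(Pow(Mul(I, Pow(3, Rational(1, 2))), 2), Mul(-1, 7154)) = Add(-3, -7154) = -7157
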